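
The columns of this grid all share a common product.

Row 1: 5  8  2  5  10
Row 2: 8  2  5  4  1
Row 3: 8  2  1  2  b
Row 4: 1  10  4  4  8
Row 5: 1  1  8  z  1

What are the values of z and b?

z = 2, b = 4

Columns 2 and 3 each multiply to 320, so every column has product 320.
Column 4: 5×4×2×4 = 160, so the missing entry is 320 ÷ 160 = 2.
Column 5: 10×1×8×1 = 80, so the missing entry is 320 ÷ 80 = 4.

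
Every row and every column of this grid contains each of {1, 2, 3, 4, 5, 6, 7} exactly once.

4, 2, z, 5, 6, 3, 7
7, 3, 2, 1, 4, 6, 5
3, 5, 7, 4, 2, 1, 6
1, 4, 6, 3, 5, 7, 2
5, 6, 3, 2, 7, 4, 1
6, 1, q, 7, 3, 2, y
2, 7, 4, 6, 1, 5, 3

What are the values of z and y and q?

At (row 1, col 3): row 1 already has {2, 3, 4, 5, 6, 7}, so the value is 1.
Cell (6,7): column 7 already has {1, 2, 3, 5, 6, 7} → 4.
Cell (6,3): row 6 already has {1, 2, 3, 4, 6, 7} → 5.

z = 1, y = 4, q = 5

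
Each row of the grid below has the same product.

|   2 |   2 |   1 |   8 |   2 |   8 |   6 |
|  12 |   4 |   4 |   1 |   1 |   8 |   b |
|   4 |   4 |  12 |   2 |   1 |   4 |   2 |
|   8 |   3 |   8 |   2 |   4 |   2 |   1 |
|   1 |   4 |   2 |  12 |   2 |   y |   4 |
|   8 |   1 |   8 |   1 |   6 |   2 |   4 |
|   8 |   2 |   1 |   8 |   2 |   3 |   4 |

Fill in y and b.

y = 4, b = 2

Rows 3 and 6 each multiply to 3072, so every row has product 3072.
Row 5: 1×4×2×12×2×4 = 768, so the missing entry is 3072 ÷ 768 = 4.
Row 2: 12×4×4×1×1×8 = 1536, so the missing entry is 3072 ÷ 1536 = 2.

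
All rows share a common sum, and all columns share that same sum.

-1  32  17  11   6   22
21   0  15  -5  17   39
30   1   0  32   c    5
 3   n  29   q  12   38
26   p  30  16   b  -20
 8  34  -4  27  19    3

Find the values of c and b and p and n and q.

Rows 1 and 2 both sum to 87, so that's the common total.
Row 3 has 30 + 1 + 0 + 32 + 5 = 68; the blank must be 87 − 68 = 19.
Column 5 has 6 + 17 + 19 + 12 + 19 = 73; the blank must be 87 − 73 = 14.
Column 4 has 11 − 5 + 32 + 16 + 27 = 81; the blank must be 87 − 81 = 6.
Row 4 has 3 + 29 + 6 + 12 + 38 = 88; the blank must be 87 − 88 = -1.
Row 5 has 26 + 30 + 16 + 14 − 20 = 66; the blank must be 87 − 66 = 21.

c = 19, b = 14, p = 21, n = -1, q = 6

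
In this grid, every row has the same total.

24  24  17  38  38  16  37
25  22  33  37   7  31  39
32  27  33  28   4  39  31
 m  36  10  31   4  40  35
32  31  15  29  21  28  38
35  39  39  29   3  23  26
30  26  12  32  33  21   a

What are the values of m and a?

m = 38, a = 40

The complete rows each total 194.
Row 4 is missing 194 − 156 = 38 (since 36 + 10 + 31 + 4 + 40 + 35 = 156).
Row 7 is missing 194 − 154 = 40 (since 30 + 26 + 12 + 32 + 33 + 21 = 154).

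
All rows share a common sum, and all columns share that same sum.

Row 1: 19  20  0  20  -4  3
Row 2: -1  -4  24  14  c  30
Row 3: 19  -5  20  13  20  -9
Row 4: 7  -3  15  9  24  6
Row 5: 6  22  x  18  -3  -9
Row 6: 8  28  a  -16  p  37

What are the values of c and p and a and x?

c = -5, p = 26, a = -25, x = 24

Rows 1 and 3 both sum to 58, so that's the common total.
Row 5 has 6 + 22 + 18 − 3 − 9 = 34; the blank must be 58 − 34 = 24.
Row 2 has -1 − 4 + 24 + 14 + 30 = 63; the blank must be 58 − 63 = -5.
Column 5 has -4 − 5 + 20 + 24 − 3 = 32; the blank must be 58 − 32 = 26.
Row 6 has 8 + 28 − 16 + 26 + 37 = 83; the blank must be 58 − 83 = -25.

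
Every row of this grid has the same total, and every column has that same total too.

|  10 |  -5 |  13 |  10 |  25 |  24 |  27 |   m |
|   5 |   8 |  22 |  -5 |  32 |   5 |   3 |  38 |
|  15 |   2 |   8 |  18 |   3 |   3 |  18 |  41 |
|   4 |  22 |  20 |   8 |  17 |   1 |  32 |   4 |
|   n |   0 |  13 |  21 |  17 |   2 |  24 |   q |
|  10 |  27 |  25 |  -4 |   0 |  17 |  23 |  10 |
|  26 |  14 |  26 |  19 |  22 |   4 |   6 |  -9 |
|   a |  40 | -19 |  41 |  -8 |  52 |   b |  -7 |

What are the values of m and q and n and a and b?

m = 4, q = 27, n = 4, a = 34, b = -25

Rows 2 and 3 both sum to 108, so that's the common total.
Row 1: 10 − 5 + 13 + 10 + 25 + 24 + 27 = 104, so its missing entry is 108 − 104 = 4.
Column 7: 27 + 3 + 18 + 32 + 24 + 23 + 6 = 133, so its missing entry is 108 − 133 = -25.
Row 8: 40 − 19 + 41 − 8 + 52 − 25 − 7 = 74, so its missing entry is 108 − 74 = 34.
Column 1: 10 + 5 + 15 + 4 + 10 + 26 + 34 = 104, so its missing entry is 108 − 104 = 4.
Row 5: 4 + 0 + 13 + 21 + 17 + 2 + 24 = 81, so its missing entry is 108 − 81 = 27.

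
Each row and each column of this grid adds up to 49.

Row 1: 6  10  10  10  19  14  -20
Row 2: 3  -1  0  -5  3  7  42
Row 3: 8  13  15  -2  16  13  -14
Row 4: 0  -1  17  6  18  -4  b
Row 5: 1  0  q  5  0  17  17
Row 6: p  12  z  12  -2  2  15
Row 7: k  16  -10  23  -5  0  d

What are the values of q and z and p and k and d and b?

q = 9, z = 8, p = 2, k = 29, d = -4, b = 13

Row 5 has 1 + 0 + 5 + 0 + 17 + 17 = 40; the blank must be 49 − 40 = 9.
Row 4 has 0 − 1 + 17 + 6 + 18 − 4 = 36; the blank must be 49 − 36 = 13.
Column 7 has -20 + 42 − 14 + 13 + 17 + 15 = 53; the blank must be 49 − 53 = -4.
Row 7 has 16 − 10 + 23 − 5 + 0 − 4 = 20; the blank must be 49 − 20 = 29.
Column 1 has 6 + 3 + 8 + 0 + 1 + 29 = 47; the blank must be 49 − 47 = 2.
Row 6 has 2 + 12 + 12 − 2 + 2 + 15 = 41; the blank must be 49 − 41 = 8.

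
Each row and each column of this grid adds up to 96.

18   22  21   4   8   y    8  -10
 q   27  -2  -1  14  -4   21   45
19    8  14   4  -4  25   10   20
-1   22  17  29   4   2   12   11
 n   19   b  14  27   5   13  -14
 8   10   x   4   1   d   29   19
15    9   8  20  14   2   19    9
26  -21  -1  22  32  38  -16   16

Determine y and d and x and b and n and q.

The known cells in row 1 total 71, leaving 96 − 71 = 25 for the blank.
The known cells in column 6 total 93, leaving 96 − 93 = 3 for the blank.
The known cells in row 2 total 100, leaving 96 − 100 = -4 for the blank.
The known cells in column 1 total 81, leaving 96 − 81 = 15 for the blank.
The known cells in row 5 total 79, leaving 96 − 79 = 17 for the blank.
The known cells in row 6 total 74, leaving 96 − 74 = 22 for the blank.

y = 25, d = 3, x = 22, b = 17, n = 15, q = -4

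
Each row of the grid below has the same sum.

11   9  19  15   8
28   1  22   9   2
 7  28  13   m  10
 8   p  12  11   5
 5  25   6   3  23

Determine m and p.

Row 2 sums to 62 and so does row 5; that's the common total.
In row 3 the known cells total 58, leaving 62 − 58 = 4.
In row 4 the known cells total 36, leaving 62 − 36 = 26.

m = 4, p = 26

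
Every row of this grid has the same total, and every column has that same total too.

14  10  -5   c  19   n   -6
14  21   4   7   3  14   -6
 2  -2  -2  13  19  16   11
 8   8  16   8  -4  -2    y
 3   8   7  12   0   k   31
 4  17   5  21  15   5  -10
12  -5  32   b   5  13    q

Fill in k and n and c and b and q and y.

Rows 2 and 3 both sum to 57, so that's the common total.
Row 5: 3 + 8 + 7 + 12 + 0 + 31 = 61, so its missing entry is 57 − 61 = -4.
Column 6: 14 + 16 − 2 − 4 + 5 + 13 = 42, so its missing entry is 57 − 42 = 15.
Row 1: 14 + 10 − 5 + 19 + 15 − 6 = 47, so its missing entry is 57 − 47 = 10.
Row 4: 8 + 8 + 16 + 8 − 4 − 2 = 34, so its missing entry is 57 − 34 = 23.
Column 7: -6 − 6 + 11 + 23 + 31 − 10 = 43, so its missing entry is 57 − 43 = 14.
Row 7: 12 − 5 + 32 + 5 + 13 + 14 = 71, so its missing entry is 57 − 71 = -14.

k = -4, n = 15, c = 10, b = -14, q = 14, y = 23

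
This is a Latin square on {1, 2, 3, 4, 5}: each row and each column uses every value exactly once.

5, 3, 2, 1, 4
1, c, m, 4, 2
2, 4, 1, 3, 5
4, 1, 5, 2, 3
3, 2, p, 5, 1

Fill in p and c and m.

Cell (2,2): column 2 already has {1, 2, 3, 4} → 5.
At (row 2, col 3): row 2 already has {1, 2, 4, 5}, so the value is 3.
At (row 5, col 3): row 5 already has {1, 2, 3, 5}, so the value is 4.

p = 4, c = 5, m = 3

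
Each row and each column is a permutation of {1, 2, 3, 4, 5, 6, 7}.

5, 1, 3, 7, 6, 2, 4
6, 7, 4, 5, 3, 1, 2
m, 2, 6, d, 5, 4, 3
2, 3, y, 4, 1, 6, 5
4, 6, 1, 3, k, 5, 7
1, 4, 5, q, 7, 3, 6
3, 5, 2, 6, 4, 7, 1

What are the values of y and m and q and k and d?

y = 7, m = 7, q = 2, k = 2, d = 1

Cell (5,5): row 5 already has {1, 3, 4, 5, 6, 7} → 2.
At (row 3, col 1): column 1 already has {1, 2, 3, 4, 5, 6}, so the value is 7.
For row 3, column 4: row 3 already has {2, 3, 4, 5, 6, 7}; that leaves 1.
For row 6, column 4: row 6 already has {1, 3, 4, 5, 6, 7}; that leaves 2.
At (row 4, col 3): row 4 already has {1, 2, 3, 4, 5, 6}, so the value is 7.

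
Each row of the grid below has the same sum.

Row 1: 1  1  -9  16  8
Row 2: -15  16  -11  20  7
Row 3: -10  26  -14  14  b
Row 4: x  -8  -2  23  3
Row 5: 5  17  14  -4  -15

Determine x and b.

x = 1, b = 1

The complete rows each total 17.
Row 4 is missing 17 − 16 = 1 (since -8 − 2 + 23 + 3 = 16).
Row 3 is missing 17 − 16 = 1 (since -10 + 26 − 14 + 14 = 16).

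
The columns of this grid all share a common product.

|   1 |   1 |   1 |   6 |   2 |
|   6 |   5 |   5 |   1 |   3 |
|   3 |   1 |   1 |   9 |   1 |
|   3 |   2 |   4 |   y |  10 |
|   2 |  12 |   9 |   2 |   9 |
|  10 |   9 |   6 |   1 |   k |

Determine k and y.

k = 2, y = 10

Columns 1 and 2 each multiply to 1080, so every column has product 1080.
Column 5: 2×3×1×10×9 = 540, so the missing entry is 1080 ÷ 540 = 2.
Column 4: 6×1×9×2×1 = 108, so the missing entry is 1080 ÷ 108 = 10.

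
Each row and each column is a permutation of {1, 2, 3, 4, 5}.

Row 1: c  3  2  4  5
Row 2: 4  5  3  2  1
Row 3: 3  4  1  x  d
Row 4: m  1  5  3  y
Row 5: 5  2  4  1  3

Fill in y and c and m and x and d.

y = 4, c = 1, m = 2, x = 5, d = 2

At (row 1, col 1): row 1 already has {2, 3, 4, 5}, so the value is 1.
At (row 4, col 1): column 1 already has {1, 3, 4, 5}, so the value is 2.
For row 4, column 5: row 4 already has {1, 2, 3, 5}; that leaves 4.
At (row 3, col 5): column 5 already has {1, 3, 4, 5}, so the value is 2.
For row 3, column 4: row 3 already has {1, 2, 3, 4}; that leaves 5.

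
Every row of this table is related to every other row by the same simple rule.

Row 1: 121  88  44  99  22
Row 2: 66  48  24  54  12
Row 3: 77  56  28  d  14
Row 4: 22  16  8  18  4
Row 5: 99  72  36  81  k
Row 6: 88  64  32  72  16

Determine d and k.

Each row is a constant multiple of every other row — this is a multiplication table with the headers hidden.
Row 3 is 77/121 = 7/11 times row 1, so its entry in column 4 is 99 × 7/11 = 63.
Row 5 is 99/121 = 9/11 times row 1, so its entry in column 5 is 22 × 9/11 = 18.

d = 63, k = 18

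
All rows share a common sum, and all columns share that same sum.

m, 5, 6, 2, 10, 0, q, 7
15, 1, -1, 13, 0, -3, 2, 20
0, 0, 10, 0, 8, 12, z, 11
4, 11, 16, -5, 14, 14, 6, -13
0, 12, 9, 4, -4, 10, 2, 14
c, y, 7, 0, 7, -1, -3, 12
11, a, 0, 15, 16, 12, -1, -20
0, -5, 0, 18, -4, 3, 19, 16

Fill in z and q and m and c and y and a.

Rows 2 and 4 both sum to 47, so that's the common total.
Row 7 has 11 + 0 + 15 + 16 + 12 − 1 − 20 = 33; the blank must be 47 − 33 = 14.
Column 2 has 5 + 1 + 0 + 11 + 12 + 14 − 5 = 38; the blank must be 47 − 38 = 9.
Row 6 has 9 + 7 + 0 + 7 − 1 − 3 + 12 = 31; the blank must be 47 − 31 = 16.
Column 1 has 15 + 0 + 4 + 0 + 16 + 11 + 0 = 46; the blank must be 47 − 46 = 1.
Row 1 has 1 + 5 + 6 + 2 + 10 + 0 + 7 = 31; the blank must be 47 − 31 = 16.
Row 3 has 0 + 0 + 10 + 0 + 8 + 12 + 11 = 41; the blank must be 47 − 41 = 6.

z = 6, q = 16, m = 1, c = 16, y = 9, a = 14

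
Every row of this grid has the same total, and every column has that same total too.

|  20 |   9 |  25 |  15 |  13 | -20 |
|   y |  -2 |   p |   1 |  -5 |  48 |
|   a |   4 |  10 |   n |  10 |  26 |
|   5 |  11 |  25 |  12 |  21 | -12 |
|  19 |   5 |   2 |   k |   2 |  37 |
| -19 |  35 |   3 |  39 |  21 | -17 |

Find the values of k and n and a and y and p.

Rows 1 and 4 both sum to 62, so that's the common total.
Column 3: 25 + 10 + 25 + 2 + 3 = 65, so its missing entry is 62 − 65 = -3.
Row 5: 19 + 5 + 2 + 2 + 37 = 65, so its missing entry is 62 − 65 = -3.
Column 4: 15 + 1 + 12 − 3 + 39 = 64, so its missing entry is 62 − 64 = -2.
Row 3: 4 + 10 − 2 + 10 + 26 = 48, so its missing entry is 62 − 48 = 14.
Row 2: -2 − 3 + 1 − 5 + 48 = 39, so its missing entry is 62 − 39 = 23.

k = -3, n = -2, a = 14, y = 23, p = -3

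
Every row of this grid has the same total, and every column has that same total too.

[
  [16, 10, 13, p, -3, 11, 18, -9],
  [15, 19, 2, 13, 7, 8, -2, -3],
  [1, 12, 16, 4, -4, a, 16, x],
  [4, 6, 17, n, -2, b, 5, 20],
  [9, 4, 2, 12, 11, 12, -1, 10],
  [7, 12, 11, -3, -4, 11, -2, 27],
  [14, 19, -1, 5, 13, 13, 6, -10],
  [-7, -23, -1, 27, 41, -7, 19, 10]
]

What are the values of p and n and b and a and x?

p = 3, n = -2, b = 11, a = 0, x = 14

Rows 2 and 5 both sum to 59, so that's the common total.
Column 8: -9 − 3 + 20 + 10 + 27 − 10 + 10 = 45, so its missing entry is 59 − 45 = 14.
Row 1: 16 + 10 + 13 − 3 + 11 + 18 − 9 = 56, so its missing entry is 59 − 56 = 3.
Column 4: 3 + 13 + 4 + 12 − 3 + 5 + 27 = 61, so its missing entry is 59 − 61 = -2.
Row 3: 1 + 12 + 16 + 4 − 4 + 16 + 14 = 59, so its missing entry is 59 − 59 = 0.
Row 4: 4 + 6 + 17 − 2 − 2 + 5 + 20 = 48, so its missing entry is 59 − 48 = 11.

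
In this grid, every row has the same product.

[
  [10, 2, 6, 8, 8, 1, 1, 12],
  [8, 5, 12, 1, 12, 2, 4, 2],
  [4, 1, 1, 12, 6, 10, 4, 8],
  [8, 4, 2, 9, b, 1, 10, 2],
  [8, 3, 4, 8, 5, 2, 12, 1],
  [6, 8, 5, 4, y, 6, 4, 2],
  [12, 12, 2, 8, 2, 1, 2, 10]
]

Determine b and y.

b = 8, y = 2

Rows 5 and 7 each multiply to 92160, so every row has product 92160.
Row 4: 8×4×2×9×1×10×2 = 11520, so the missing entry is 92160 ÷ 11520 = 8.
Row 6: 6×8×5×4×6×4×2 = 46080, so the missing entry is 92160 ÷ 46080 = 2.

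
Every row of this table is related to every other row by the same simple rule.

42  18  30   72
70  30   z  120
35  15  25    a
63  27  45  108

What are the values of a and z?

a = 60, z = 50

Each row is a constant multiple of every other row — this is a multiplication table with the headers hidden.
Row 3 is 15/18 = 5/6 times row 1, so its entry in column 4 is 72 × 5/6 = 60.
Row 2 is 30/18 = 5/3 times row 1, so its entry in column 3 is 30 × 5/3 = 50.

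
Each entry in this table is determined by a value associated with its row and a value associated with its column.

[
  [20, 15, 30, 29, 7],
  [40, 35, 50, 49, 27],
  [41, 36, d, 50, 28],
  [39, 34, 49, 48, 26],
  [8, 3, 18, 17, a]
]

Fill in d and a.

d = 51, a = -5

The difference between any two rows is the same in every column — this is an addition table with the headers hidden.
Row 3 minus row 1 is 50 − 29 = 21, so its entry in column 3 is 30 + 21 = 51.
Row 5 minus row 1 is 17 − 29 = -12, so its entry in column 5 is 7 + (-12) = -5.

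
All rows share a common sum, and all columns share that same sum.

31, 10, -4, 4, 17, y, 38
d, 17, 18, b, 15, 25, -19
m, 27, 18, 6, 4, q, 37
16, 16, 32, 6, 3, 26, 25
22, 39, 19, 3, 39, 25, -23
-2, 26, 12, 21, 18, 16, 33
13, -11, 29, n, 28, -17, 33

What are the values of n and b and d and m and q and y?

Rows 4 and 5 both sum to 124, so that's the common total.
The known cells in row 7 total 75, leaving 124 − 75 = 49 for the blank.
The known cells in row 1 total 96, leaving 124 − 96 = 28 for the blank.
The known cells in column 6 total 103, leaving 124 − 103 = 21 for the blank.
The known cells in row 3 total 113, leaving 124 − 113 = 11 for the blank.
The known cells in column 1 total 91, leaving 124 − 91 = 33 for the blank.
The known cells in row 2 total 89, leaving 124 − 89 = 35 for the blank.

n = 49, b = 35, d = 33, m = 11, q = 21, y = 28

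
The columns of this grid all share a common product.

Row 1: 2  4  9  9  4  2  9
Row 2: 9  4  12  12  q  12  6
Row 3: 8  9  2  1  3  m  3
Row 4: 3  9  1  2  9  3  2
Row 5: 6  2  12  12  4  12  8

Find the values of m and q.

Columns 3 and 7 each multiply to 2592, so every column has product 2592.
Column 6: 2×12×3×12 = 864, so the missing entry is 2592 ÷ 864 = 3.
Column 5: 4×3×9×4 = 432, so the missing entry is 2592 ÷ 432 = 6.

m = 3, q = 6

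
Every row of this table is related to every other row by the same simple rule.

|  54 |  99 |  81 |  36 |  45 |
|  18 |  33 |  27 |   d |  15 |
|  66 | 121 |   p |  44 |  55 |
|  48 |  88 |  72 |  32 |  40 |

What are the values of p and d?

Each row is a constant multiple of every other row — this is a multiplication table with the headers hidden.
Row 3 is 66/54 = 11/9 times row 1, so its entry in column 3 is 81 × 11/9 = 99.
Row 2 is 18/54 = 1/3 times row 1, so its entry in column 4 is 36 × 1/3 = 12.

p = 99, d = 12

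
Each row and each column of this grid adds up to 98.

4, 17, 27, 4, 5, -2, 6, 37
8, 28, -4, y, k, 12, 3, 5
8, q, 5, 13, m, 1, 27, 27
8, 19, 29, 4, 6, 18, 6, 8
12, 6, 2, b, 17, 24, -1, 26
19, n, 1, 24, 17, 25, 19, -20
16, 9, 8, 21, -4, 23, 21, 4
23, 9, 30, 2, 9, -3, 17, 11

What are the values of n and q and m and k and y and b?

n = 13, q = -3, m = 20, k = 28, y = 18, b = 12

Row 5 has 12 + 6 + 2 + 17 + 24 − 1 + 26 = 86; the blank must be 98 − 86 = 12.
Row 6 has 19 + 1 + 24 + 17 + 25 + 19 − 20 = 85; the blank must be 98 − 85 = 13.
Column 2 has 17 + 28 + 19 + 6 + 13 + 9 + 9 = 101; the blank must be 98 − 101 = -3.
Row 3 has 8 − 3 + 5 + 13 + 1 + 27 + 27 = 78; the blank must be 98 − 78 = 20.
Column 5 has 5 + 20 + 6 + 17 + 17 − 4 + 9 = 70; the blank must be 98 − 70 = 28.
Row 2 has 8 + 28 − 4 + 28 + 12 + 3 + 5 = 80; the blank must be 98 − 80 = 18.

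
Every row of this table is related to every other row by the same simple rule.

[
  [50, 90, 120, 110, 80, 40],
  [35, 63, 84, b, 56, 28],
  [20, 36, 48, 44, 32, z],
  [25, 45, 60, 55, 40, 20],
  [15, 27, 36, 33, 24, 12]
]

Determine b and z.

b = 77, z = 16

Each row is a constant multiple of every other row — this is a multiplication table with the headers hidden.
Row 2 is 84/120 = 7/10 times row 1, so its entry in column 4 is 110 × 7/10 = 77.
Row 3 is 48/120 = 2/5 times row 1, so its entry in column 6 is 40 × 2/5 = 16.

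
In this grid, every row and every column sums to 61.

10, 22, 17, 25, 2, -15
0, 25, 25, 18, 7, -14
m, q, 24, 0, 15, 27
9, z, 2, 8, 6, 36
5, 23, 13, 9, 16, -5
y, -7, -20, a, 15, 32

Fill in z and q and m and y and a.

z = 0, q = -2, m = -3, y = 40, a = 1

Row 4 has 9 + 2 + 8 + 6 + 36 = 61; the blank must be 61 − 61 = 0.
Column 2 has 22 + 25 + 0 + 23 − 7 = 63; the blank must be 61 − 63 = -2.
Row 3 has -2 + 24 + 0 + 15 + 27 = 64; the blank must be 61 − 64 = -3.
Column 1 has 10 + 0 − 3 + 9 + 5 = 21; the blank must be 61 − 21 = 40.
Row 6 has 40 − 7 − 20 + 15 + 32 = 60; the blank must be 61 − 60 = 1.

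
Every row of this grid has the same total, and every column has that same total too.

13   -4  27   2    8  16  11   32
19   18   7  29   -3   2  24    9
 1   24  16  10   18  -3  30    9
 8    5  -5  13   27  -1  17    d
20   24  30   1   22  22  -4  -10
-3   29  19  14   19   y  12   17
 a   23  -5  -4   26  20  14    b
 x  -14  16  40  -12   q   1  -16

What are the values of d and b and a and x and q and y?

d = 41, b = 23, a = 8, x = 39, q = 51, y = -2

Rows 1 and 2 both sum to 105, so that's the common total.
The known cells in row 6 total 107, leaving 105 − 107 = -2 for the blank.
The known cells in row 4 total 64, leaving 105 − 64 = 41 for the blank.
The known cells in column 8 total 82, leaving 105 − 82 = 23 for the blank.
The known cells in row 7 total 97, leaving 105 − 97 = 8 for the blank.
The known cells in column 1 total 66, leaving 105 − 66 = 39 for the blank.
The known cells in row 8 total 54, leaving 105 − 54 = 51 for the blank.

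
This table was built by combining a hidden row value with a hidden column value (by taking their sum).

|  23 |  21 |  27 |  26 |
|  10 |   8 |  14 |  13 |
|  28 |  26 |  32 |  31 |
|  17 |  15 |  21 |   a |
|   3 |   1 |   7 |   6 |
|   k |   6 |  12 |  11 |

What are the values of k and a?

The difference between any two rows is the same in every column — this is an addition table with the headers hidden.
Row 6 minus row 1 is 6 − 21 = -15, so its entry in column 1 is 23 + (-15) = 8.
Row 4 minus row 1 is 15 − 21 = -6, so its entry in column 4 is 26 + (-6) = 20.

k = 8, a = 20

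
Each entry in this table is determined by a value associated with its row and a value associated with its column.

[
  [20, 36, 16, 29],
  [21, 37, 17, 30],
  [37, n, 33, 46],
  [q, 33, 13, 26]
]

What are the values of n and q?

n = 53, q = 17

The difference between any two rows is the same in every column — this is an addition table with the headers hidden.
Row 3 minus row 1 is 33 − 16 = 17, so its entry in column 2 is 36 + 17 = 53.
Row 4 minus row 1 is 13 − 16 = -3, so its entry in column 1 is 20 + (-3) = 17.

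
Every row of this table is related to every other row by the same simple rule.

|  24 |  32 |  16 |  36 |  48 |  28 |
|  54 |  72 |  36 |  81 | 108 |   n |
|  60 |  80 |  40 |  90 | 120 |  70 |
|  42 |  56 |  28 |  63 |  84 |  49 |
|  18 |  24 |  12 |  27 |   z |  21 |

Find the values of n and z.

n = 63, z = 36

Each row is a constant multiple of every other row — this is a multiplication table with the headers hidden.
Row 2 is 81/36 = 9/4 times row 1, so its entry in column 6 is 28 × 9/4 = 63.
Row 5 is 27/36 = 3/4 times row 1, so its entry in column 5 is 48 × 3/4 = 36.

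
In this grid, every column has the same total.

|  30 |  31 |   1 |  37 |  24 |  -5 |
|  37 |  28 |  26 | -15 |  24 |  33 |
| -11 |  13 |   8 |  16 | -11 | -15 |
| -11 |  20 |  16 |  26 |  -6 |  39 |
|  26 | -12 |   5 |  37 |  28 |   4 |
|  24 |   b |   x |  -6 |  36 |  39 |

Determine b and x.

Column 4 sums to 95 and so does column 5; that's the common total.
In column 2 the known cells total 80, leaving 95 − 80 = 15.
In column 3 the known cells total 56, leaving 95 − 56 = 39.

b = 15, x = 39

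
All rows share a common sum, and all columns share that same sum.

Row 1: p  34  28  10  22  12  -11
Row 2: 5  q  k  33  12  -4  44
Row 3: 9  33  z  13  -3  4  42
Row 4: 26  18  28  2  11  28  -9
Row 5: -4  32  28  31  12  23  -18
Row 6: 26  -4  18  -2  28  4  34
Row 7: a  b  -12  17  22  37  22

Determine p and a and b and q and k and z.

Rows 4 and 5 both sum to 104, so that's the common total.
Row 3 has 9 + 33 + 13 − 3 + 4 + 42 = 98; the blank must be 104 − 98 = 6.
Column 3 has 28 + 6 + 28 + 28 + 18 − 12 = 96; the blank must be 104 − 96 = 8.
Row 1 has 34 + 28 + 10 + 22 + 12 − 11 = 95; the blank must be 104 − 95 = 9.
Row 2 has 5 + 8 + 33 + 12 − 4 + 44 = 98; the blank must be 104 − 98 = 6.
Column 2 has 34 + 6 + 33 + 18 + 32 − 4 = 119; the blank must be 104 − 119 = -15.
Row 7 has -15 − 12 + 17 + 22 + 37 + 22 = 71; the blank must be 104 − 71 = 33.

p = 9, a = 33, b = -15, q = 6, k = 8, z = 6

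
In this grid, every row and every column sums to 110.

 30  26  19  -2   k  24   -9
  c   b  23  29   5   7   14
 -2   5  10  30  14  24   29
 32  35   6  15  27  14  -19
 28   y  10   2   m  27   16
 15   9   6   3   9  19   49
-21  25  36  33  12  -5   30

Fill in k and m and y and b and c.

Row 1: 30 + 26 + 19 − 2 + 24 − 9 = 88, so its missing entry is 110 − 88 = 22.
Column 5: 22 + 5 + 14 + 27 + 9 + 12 = 89, so its missing entry is 110 − 89 = 21.
Column 1: 30 − 2 + 32 + 28 + 15 − 21 = 82, so its missing entry is 110 − 82 = 28.
Row 2: 28 + 23 + 29 + 5 + 7 + 14 = 106, so its missing entry is 110 − 106 = 4.
Row 5: 28 + 10 + 2 + 21 + 27 + 16 = 104, so its missing entry is 110 − 104 = 6.

k = 22, m = 21, y = 6, b = 4, c = 28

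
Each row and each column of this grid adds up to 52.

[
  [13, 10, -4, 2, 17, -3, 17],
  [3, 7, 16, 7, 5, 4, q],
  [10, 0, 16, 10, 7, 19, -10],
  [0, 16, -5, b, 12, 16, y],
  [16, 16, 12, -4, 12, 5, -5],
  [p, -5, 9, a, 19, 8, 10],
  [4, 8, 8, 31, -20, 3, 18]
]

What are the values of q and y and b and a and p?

The known cells in column 1 total 46, leaving 52 − 46 = 6 for the blank.
The known cells in row 6 total 47, leaving 52 − 47 = 5 for the blank.
The known cells in column 4 total 51, leaving 52 − 51 = 1 for the blank.
The known cells in row 4 total 40, leaving 52 − 40 = 12 for the blank.
The known cells in row 2 total 42, leaving 52 − 42 = 10 for the blank.

q = 10, y = 12, b = 1, a = 5, p = 6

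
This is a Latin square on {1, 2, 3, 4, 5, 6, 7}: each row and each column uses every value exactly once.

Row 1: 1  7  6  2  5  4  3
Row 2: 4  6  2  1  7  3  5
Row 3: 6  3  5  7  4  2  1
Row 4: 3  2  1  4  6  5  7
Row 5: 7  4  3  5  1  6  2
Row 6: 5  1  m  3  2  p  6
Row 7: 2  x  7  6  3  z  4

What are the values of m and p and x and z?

Cell (7,2): column 2 already has {1, 2, 3, 4, 6, 7} → 5.
Cell (7,6): row 7 already has {2, 3, 4, 5, 6, 7} → 1.
Cell (6,6): column 6 already has {1, 2, 3, 4, 5, 6} → 7.
At (row 6, col 3): row 6 already has {1, 2, 3, 5, 6, 7}, so the value is 4.

m = 4, p = 7, x = 5, z = 1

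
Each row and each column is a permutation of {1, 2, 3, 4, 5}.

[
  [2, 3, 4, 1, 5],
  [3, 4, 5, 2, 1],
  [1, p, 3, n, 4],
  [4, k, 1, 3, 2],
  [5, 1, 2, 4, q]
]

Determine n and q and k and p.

Cell (3,4): column 4 already has {1, 2, 3, 4} → 5.
For row 4, column 2: row 4 already has {1, 2, 3, 4}; that leaves 5.
At (row 3, col 2): row 3 already has {1, 3, 4, 5}, so the value is 2.
For row 5, column 5: row 5 already has {1, 2, 4, 5}; that leaves 3.

n = 5, q = 3, k = 5, p = 2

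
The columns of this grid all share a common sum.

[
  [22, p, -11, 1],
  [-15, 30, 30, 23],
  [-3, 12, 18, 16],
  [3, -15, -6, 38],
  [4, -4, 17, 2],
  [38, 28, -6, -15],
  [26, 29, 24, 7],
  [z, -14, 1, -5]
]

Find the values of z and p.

Column 3 sums to 67 and so does column 4; that's the common total.
In column 1 the known cells total 75, leaving 67 − 75 = -8.
In column 2 the known cells total 66, leaving 67 − 66 = 1.

z = -8, p = 1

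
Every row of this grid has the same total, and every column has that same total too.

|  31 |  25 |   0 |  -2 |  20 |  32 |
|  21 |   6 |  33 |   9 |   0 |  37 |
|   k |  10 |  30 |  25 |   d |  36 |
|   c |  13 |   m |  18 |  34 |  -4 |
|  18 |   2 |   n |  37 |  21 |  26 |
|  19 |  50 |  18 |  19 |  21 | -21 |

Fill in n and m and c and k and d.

Rows 1 and 2 both sum to 106, so that's the common total.
The known cells in column 5 total 96, leaving 106 − 96 = 10 for the blank.
The known cells in row 3 total 111, leaving 106 − 111 = -5 for the blank.
The known cells in row 5 total 104, leaving 106 − 104 = 2 for the blank.
The known cells in column 1 total 84, leaving 106 − 84 = 22 for the blank.
The known cells in row 4 total 83, leaving 106 − 83 = 23 for the blank.

n = 2, m = 23, c = 22, k = -5, d = 10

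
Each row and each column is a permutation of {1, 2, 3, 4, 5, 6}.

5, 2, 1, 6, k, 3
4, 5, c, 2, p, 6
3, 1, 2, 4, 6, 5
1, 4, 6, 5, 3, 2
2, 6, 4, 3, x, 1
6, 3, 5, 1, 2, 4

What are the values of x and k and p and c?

x = 5, k = 4, p = 1, c = 3

At (row 5, col 5): row 5 already has {1, 2, 3, 4, 6}, so the value is 5.
For row 2, column 3: column 3 already has {1, 2, 4, 5, 6}; that leaves 3.
At (row 1, col 5): row 1 already has {1, 2, 3, 5, 6}, so the value is 4.
For row 2, column 5: row 2 already has {2, 3, 4, 5, 6}; that leaves 1.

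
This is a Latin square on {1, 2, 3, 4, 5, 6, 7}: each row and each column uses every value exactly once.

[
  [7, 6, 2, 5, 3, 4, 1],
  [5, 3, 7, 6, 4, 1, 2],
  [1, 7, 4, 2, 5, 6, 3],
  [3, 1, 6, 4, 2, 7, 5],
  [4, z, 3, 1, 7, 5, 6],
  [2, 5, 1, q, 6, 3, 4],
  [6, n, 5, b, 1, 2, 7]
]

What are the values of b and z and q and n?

b = 3, z = 2, q = 7, n = 4

For row 6, column 4: row 6 already has {1, 2, 3, 4, 5, 6}; that leaves 7.
Cell (7,4): column 4 already has {1, 2, 4, 5, 6, 7} → 3.
For row 7, column 2: row 7 already has {1, 2, 3, 5, 6, 7}; that leaves 4.
Cell (5,2): row 5 already has {1, 3, 4, 5, 6, 7} → 2.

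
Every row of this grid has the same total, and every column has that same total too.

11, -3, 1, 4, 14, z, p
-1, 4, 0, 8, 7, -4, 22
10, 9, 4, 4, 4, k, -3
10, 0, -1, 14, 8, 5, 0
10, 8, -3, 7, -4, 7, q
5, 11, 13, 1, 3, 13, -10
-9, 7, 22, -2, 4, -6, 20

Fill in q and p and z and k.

q = 11, p = -4, z = 13, k = 8

Rows 2 and 4 both sum to 36, so that's the common total.
Row 5 has 10 + 8 − 3 + 7 − 4 + 7 = 25; the blank must be 36 − 25 = 11.
Row 3 has 10 + 9 + 4 + 4 + 4 − 3 = 28; the blank must be 36 − 28 = 8.
Column 6 has -4 + 8 + 5 + 7 + 13 − 6 = 23; the blank must be 36 − 23 = 13.
Row 1 has 11 − 3 + 1 + 4 + 14 + 13 = 40; the blank must be 36 − 40 = -4.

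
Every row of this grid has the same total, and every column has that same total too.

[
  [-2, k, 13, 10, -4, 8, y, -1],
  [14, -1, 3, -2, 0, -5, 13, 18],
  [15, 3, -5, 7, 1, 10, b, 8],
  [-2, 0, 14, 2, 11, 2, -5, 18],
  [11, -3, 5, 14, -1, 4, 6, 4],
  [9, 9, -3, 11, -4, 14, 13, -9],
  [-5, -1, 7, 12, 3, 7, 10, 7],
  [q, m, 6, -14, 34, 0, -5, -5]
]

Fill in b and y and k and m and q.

Rows 2 and 4 both sum to 40, so that's the common total.
Column 1: -2 + 14 + 15 − 2 + 11 + 9 − 5 = 40, so its missing entry is 40 − 40 = 0.
Row 8: 0 + 6 − 14 + 34 + 0 − 5 − 5 = 16, so its missing entry is 40 − 16 = 24.
Column 2: -1 + 3 + 0 − 3 + 9 − 1 + 24 = 31, so its missing entry is 40 − 31 = 9.
Row 1: -2 + 9 + 13 + 10 − 4 + 8 − 1 = 33, so its missing entry is 40 − 33 = 7.
Row 3: 15 + 3 − 5 + 7 + 1 + 10 + 8 = 39, so its missing entry is 40 − 39 = 1.

b = 1, y = 7, k = 9, m = 24, q = 0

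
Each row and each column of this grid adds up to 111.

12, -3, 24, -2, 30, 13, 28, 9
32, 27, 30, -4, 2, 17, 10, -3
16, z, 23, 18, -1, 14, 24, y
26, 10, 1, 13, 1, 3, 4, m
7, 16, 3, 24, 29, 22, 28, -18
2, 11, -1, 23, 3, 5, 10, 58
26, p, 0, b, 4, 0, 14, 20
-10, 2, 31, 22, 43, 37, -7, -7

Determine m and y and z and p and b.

Row 4 has 26 + 10 + 1 + 13 + 1 + 3 + 4 = 58; the blank must be 111 − 58 = 53.
Column 8 has 9 − 3 + 53 − 18 + 58 + 20 − 7 = 112; the blank must be 111 − 112 = -1.
Row 3 has 16 + 23 + 18 − 1 + 14 + 24 − 1 = 93; the blank must be 111 − 93 = 18.
Column 2 has -3 + 27 + 18 + 10 + 16 + 11 + 2 = 81; the blank must be 111 − 81 = 30.
Row 7 has 26 + 30 + 0 + 4 + 0 + 14 + 20 = 94; the blank must be 111 − 94 = 17.

m = 53, y = -1, z = 18, p = 30, b = 17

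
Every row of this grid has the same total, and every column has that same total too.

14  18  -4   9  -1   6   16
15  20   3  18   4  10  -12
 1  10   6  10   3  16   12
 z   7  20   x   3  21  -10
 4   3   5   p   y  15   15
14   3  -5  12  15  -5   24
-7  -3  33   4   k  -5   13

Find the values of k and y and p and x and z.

Rows 1 and 2 both sum to 58, so that's the common total.
Row 7 has -7 − 3 + 33 + 4 − 5 + 13 = 35; the blank must be 58 − 35 = 23.
Column 5 has -1 + 4 + 3 + 3 + 15 + 23 = 47; the blank must be 58 − 47 = 11.
Row 5 has 4 + 3 + 5 + 11 + 15 + 15 = 53; the blank must be 58 − 53 = 5.
Column 1 has 14 + 15 + 1 + 4 + 14 − 7 = 41; the blank must be 58 − 41 = 17.
Row 4 has 17 + 7 + 20 + 3 + 21 − 10 = 58; the blank must be 58 − 58 = 0.

k = 23, y = 11, p = 5, x = 0, z = 17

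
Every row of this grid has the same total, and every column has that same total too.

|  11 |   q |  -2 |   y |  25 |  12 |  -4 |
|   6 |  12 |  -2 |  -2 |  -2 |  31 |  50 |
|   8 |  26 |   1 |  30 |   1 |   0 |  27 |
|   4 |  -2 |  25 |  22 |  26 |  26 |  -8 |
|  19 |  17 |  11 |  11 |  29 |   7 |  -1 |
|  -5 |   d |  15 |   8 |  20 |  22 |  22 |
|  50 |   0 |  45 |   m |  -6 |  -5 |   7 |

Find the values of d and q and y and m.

Rows 2 and 3 both sum to 93, so that's the common total.
Row 6: -5 + 15 + 8 + 20 + 22 + 22 = 82, so its missing entry is 93 − 82 = 11.
Column 2: 12 + 26 − 2 + 17 + 11 + 0 = 64, so its missing entry is 93 − 64 = 29.
Row 1: 11 + 29 − 2 + 25 + 12 − 4 = 71, so its missing entry is 93 − 71 = 22.
Row 7: 50 + 0 + 45 − 6 − 5 + 7 = 91, so its missing entry is 93 − 91 = 2.

d = 11, q = 29, y = 22, m = 2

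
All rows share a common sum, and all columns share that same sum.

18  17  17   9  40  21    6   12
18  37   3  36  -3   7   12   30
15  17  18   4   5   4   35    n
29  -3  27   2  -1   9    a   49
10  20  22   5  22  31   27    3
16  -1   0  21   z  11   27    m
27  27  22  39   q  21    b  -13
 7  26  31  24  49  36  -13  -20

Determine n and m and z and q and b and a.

Rows 1 and 2 both sum to 140, so that's the common total.
Row 3 has 15 + 17 + 18 + 4 + 5 + 4 + 35 = 98; the blank must be 140 − 98 = 42.
Column 8 has 12 + 30 + 42 + 49 + 3 − 13 − 20 = 103; the blank must be 140 − 103 = 37.
Row 6 has 16 − 1 + 0 + 21 + 11 + 27 + 37 = 111; the blank must be 140 − 111 = 29.
Column 5 has 40 − 3 + 5 − 1 + 22 + 29 + 49 = 141; the blank must be 140 − 141 = -1.
Row 4 has 29 − 3 + 27 + 2 − 1 + 9 + 49 = 112; the blank must be 140 − 112 = 28.
Row 7 has 27 + 27 + 22 + 39 − 1 + 21 − 13 = 122; the blank must be 140 − 122 = 18.

n = 42, m = 37, z = 29, q = -1, b = 18, a = 28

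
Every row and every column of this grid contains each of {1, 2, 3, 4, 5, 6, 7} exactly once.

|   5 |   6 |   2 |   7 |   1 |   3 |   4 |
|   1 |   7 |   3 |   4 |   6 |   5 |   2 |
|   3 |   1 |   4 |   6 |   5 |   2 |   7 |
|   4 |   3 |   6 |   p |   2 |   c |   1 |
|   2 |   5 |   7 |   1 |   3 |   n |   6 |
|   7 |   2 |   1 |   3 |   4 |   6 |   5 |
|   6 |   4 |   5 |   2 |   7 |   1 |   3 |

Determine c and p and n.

For row 5, column 6: row 5 already has {1, 2, 3, 5, 6, 7}; that leaves 4.
For row 4, column 4: column 4 already has {1, 2, 3, 4, 6, 7}; that leaves 5.
Cell (4,6): row 4 already has {1, 2, 3, 4, 5, 6} → 7.

c = 7, p = 5, n = 4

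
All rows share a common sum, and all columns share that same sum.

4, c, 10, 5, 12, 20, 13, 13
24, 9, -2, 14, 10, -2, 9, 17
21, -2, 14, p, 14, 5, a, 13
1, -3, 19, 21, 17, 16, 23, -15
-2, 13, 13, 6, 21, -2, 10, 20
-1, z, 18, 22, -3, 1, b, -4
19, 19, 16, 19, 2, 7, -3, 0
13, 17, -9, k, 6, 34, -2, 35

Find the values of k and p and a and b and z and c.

Rows 2 and 4 both sum to 79, so that's the common total.
Row 1 has 4 + 10 + 5 + 12 + 20 + 13 + 13 = 77; the blank must be 79 − 77 = 2.
Column 2 has 2 + 9 − 2 − 3 + 13 + 19 + 17 = 55; the blank must be 79 − 55 = 24.
Row 8 has 13 + 17 − 9 + 6 + 34 − 2 + 35 = 94; the blank must be 79 − 94 = -15.
Column 4 has 5 + 14 + 21 + 6 + 22 + 19 − 15 = 72; the blank must be 79 − 72 = 7.
Row 3 has 21 − 2 + 14 + 7 + 14 + 5 + 13 = 72; the blank must be 79 − 72 = 7.
Row 6 has -1 + 24 + 18 + 22 − 3 + 1 − 4 = 57; the blank must be 79 − 57 = 22.

k = -15, p = 7, a = 7, b = 22, z = 24, c = 2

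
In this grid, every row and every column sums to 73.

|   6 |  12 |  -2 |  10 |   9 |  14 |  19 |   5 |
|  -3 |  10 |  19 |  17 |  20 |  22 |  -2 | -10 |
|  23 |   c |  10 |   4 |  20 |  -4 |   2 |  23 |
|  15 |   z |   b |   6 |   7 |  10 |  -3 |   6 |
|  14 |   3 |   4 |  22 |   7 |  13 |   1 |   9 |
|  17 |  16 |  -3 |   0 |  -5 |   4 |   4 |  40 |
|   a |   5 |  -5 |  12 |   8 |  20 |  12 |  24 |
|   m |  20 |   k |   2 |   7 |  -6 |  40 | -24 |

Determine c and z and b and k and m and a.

c = -5, z = 12, b = 20, k = 30, m = 4, a = -3

The known cells in row 3 total 78, leaving 73 − 78 = -5 for the blank.
The known cells in column 2 total 61, leaving 73 − 61 = 12 for the blank.
The known cells in row 7 total 76, leaving 73 − 76 = -3 for the blank.
The known cells in column 1 total 69, leaving 73 − 69 = 4 for the blank.
The known cells in row 8 total 43, leaving 73 − 43 = 30 for the blank.
The known cells in row 4 total 53, leaving 73 − 53 = 20 for the blank.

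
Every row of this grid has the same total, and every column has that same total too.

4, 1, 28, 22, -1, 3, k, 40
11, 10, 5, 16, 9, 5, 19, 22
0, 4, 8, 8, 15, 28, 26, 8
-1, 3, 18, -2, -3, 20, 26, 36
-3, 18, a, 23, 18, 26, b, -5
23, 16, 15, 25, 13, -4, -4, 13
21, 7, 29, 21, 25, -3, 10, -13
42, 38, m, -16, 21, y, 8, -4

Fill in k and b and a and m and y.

Rows 2 and 3 both sum to 97, so that's the common total.
Row 1 has 4 + 1 + 28 + 22 − 1 + 3 + 40 = 97; the blank must be 97 − 97 = 0.
Column 7 has 0 + 19 + 26 + 26 − 4 + 10 + 8 = 85; the blank must be 97 − 85 = 12.
Row 5 has -3 + 18 + 23 + 18 + 26 + 12 − 5 = 89; the blank must be 97 − 89 = 8.
Column 3 has 28 + 5 + 8 + 18 + 8 + 15 + 29 = 111; the blank must be 97 − 111 = -14.
Row 8 has 42 + 38 − 14 − 16 + 21 + 8 − 4 = 75; the blank must be 97 − 75 = 22.

k = 0, b = 12, a = 8, m = -14, y = 22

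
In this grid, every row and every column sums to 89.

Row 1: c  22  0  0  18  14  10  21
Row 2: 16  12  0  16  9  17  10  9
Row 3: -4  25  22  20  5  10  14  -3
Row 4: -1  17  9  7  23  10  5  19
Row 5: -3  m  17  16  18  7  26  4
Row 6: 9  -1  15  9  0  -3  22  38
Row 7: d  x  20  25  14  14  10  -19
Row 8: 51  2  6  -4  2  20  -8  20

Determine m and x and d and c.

m = 4, x = 8, d = 17, c = 4

The known cells in row 1 total 85, leaving 89 − 85 = 4 for the blank.
The known cells in row 5 total 85, leaving 89 − 85 = 4 for the blank.
The known cells in column 2 total 81, leaving 89 − 81 = 8 for the blank.
The known cells in row 7 total 72, leaving 89 − 72 = 17 for the blank.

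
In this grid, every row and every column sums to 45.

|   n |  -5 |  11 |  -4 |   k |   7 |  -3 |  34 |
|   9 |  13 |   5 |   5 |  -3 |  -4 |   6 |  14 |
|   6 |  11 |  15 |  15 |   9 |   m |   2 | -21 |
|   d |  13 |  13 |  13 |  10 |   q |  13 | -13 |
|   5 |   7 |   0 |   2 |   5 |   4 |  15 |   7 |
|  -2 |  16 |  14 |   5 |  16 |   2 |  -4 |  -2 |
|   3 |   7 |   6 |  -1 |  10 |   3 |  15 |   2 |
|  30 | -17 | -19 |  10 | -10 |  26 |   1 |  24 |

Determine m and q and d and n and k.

The known cells in column 5 total 37, leaving 45 − 37 = 8 for the blank.
The known cells in row 1 total 48, leaving 45 − 48 = -3 for the blank.
The known cells in column 1 total 48, leaving 45 − 48 = -3 for the blank.
The known cells in row 3 total 37, leaving 45 − 37 = 8 for the blank.
The known cells in row 4 total 46, leaving 45 − 46 = -1 for the blank.

m = 8, q = -1, d = -3, n = -3, k = 8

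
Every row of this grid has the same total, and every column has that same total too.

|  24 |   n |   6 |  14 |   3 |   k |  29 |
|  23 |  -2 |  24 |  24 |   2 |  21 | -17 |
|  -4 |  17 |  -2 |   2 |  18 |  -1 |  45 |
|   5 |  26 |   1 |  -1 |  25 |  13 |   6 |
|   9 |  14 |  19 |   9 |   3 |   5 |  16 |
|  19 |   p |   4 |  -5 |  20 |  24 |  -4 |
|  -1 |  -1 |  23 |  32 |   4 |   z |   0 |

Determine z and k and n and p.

Rows 2 and 3 both sum to 75, so that's the common total.
The known cells in row 6 total 58, leaving 75 − 58 = 17 for the blank.
The known cells in column 2 total 71, leaving 75 − 71 = 4 for the blank.
The known cells in row 7 total 57, leaving 75 − 57 = 18 for the blank.
The known cells in row 1 total 80, leaving 75 − 80 = -5 for the blank.

z = 18, k = -5, n = 4, p = 17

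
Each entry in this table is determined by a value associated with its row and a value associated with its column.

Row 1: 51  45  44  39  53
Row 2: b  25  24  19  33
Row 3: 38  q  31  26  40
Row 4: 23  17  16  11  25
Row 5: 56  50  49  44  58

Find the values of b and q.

b = 31, q = 32

The difference between any two rows is the same in every column — this is an addition table with the headers hidden.
Row 2 minus row 1 is 19 − 39 = -20, so its entry in column 1 is 51 + (-20) = 31.
Row 3 minus row 1 is 26 − 39 = -13, so its entry in column 2 is 45 + (-13) = 32.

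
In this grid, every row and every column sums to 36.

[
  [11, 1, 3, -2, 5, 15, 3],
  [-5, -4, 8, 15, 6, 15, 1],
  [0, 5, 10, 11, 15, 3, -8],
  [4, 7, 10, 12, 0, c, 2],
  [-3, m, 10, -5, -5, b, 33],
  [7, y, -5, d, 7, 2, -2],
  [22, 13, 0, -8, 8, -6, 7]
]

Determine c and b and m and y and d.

c = 1, b = 6, m = 0, y = 14, d = 13

The known cells in column 4 total 23, leaving 36 − 23 = 13 for the blank.
The known cells in row 6 total 22, leaving 36 − 22 = 14 for the blank.
The known cells in column 2 total 36, leaving 36 − 36 = 0 for the blank.
The known cells in row 5 total 30, leaving 36 − 30 = 6 for the blank.
The known cells in row 4 total 35, leaving 36 − 35 = 1 for the blank.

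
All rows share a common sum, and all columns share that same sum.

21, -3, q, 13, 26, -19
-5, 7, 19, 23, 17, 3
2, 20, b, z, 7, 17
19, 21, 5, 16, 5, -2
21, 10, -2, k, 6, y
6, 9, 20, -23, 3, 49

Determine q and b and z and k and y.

Rows 2 and 4 both sum to 64, so that's the common total.
The known cells in row 1 total 38, leaving 64 − 38 = 26 for the blank.
The known cells in column 6 total 48, leaving 64 − 48 = 16 for the blank.
The known cells in row 5 total 51, leaving 64 − 51 = 13 for the blank.
The known cells in column 4 total 42, leaving 64 − 42 = 22 for the blank.
The known cells in row 3 total 68, leaving 64 − 68 = -4 for the blank.

q = 26, b = -4, z = 22, k = 13, y = 16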